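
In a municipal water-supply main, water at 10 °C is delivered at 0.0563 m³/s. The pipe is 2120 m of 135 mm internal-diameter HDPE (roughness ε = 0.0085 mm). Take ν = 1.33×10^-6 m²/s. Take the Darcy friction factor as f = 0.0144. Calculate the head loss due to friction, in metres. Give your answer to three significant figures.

V = 4Q/(πD²) = 4·0.0563/(π·0.135²) = 3.933 m/s
h_f = f(L/D)V²/(2g) = 0.01440·(2120/0.135)·3.933²/(2·9.81) = 178.3 m

h_f ≈ 178 m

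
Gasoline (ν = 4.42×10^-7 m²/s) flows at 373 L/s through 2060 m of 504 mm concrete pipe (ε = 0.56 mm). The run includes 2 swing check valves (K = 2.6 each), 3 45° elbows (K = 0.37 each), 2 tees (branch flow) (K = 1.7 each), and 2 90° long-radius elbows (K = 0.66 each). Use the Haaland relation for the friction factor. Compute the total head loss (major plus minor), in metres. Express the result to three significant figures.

V = 4Q/(πD²) = 1.870 m/s; V²/2g = 0.1782 m
Re = 2.13×10^6, ε/D = 0.00111 → f = 0.02031 (Haaland)
Major: h_f = f(L/D)·V²/2g = 0.02031·4087·0.1782 = 14.79 m
Minor: ΣK = 11.0; h_m = ΣK·V²/2g = 1.965 m
Total H_L = 14.79 + 1.965 = 16.75 m

H_L ≈ 16.8 m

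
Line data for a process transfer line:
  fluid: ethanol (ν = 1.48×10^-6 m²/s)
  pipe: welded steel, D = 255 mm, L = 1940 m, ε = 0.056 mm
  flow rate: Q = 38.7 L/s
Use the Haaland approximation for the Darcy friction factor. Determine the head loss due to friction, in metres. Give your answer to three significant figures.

V = 4Q/(πD²) = 4·0.0387/(π·0.255²) = 0.7578 m/s
Re = VD/ν = 0.7578·0.255/1.48×10^-6 = 1.31×10^5 → turbulent
ε/D = 0.056/255 = 2.20×10^-4
Haaland: f = 0.01805
h_f = f(L/D)V²/(2g) = 0.01805·(1940/0.255)·0.7578²/(2·9.81) = 4.018 m

h_f ≈ 4.02 m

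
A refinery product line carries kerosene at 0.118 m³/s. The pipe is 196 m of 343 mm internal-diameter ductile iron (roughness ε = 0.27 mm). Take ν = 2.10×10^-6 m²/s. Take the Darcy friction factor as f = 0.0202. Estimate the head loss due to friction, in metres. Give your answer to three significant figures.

V = 4Q/(πD²) = 4·0.118/(π·0.343²) = 1.277 m/s
h_f = f(L/D)V²/(2g) = 0.02020·(196/0.343)·1.277²/(2·9.81) = 0.9594 m

h_f ≈ 0.959 m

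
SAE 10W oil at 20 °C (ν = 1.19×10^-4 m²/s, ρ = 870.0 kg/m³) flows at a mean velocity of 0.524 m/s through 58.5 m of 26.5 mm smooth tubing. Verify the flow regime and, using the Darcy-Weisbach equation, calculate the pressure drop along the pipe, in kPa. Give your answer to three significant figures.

Δp ≈ 145 kPa

Re = VD/ν = 0.524·0.02650/1.19×10^-4 = 117 → laminar (Re < 2300)
f = 64/Re = 0.5485
h_f = f(L/D)V²/(2g) = 0.5485·(58.5/0.02650)·0.524²/(2·9.81) = 16.94 m
Δp = ρg·h_f = 870.0·9.81·16.94 = 144.6 kPa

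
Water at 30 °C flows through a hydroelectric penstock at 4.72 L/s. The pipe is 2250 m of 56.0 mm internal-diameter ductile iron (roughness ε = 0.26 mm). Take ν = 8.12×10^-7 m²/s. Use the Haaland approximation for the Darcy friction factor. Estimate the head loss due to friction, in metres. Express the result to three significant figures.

V = 4Q/(πD²) = 4·0.00472/(π·0.0560²) = 1.916 m/s
Re = VD/ν = 1.916·0.0560/8.12×10^-7 = 1.32×10^5 → turbulent
ε/D = 0.26/56.0 = 0.00464
Haaland: f = 0.03044
h_f = f(L/D)V²/(2g) = 0.03044·(2250/0.0560)·1.916²/(2·9.81) = 228.9 m

h_f ≈ 229 m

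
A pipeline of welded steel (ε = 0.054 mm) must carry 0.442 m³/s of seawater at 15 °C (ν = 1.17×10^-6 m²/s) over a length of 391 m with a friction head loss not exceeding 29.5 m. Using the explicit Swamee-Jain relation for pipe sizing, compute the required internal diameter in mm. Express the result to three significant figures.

D ≈ 317 mm

Swamee-Jain (Type III): D = 0.66·[ε^1.25·(LQ²/(gh_f))^4.75 + ν·Q^9.4·(L/(gh_f))^5.2]^0.04
LQ²/(gh_f) = 0.2640; L/(gh_f) = 1.351
Term 1 = ε^1.25·(…)^4.75 = 8.27×10^-9; Term 2 = ν·Q^9.4·(…)^5.2 = 2.60×10^-9
D = 0.66·(8.27×10^-9 + 2.60×10^-9)^0.04 = 0.3170 m = 317 mm
Check: V = 5.60 m/s, Re = 1.52×10^6, f = 0.01411, h_f = 27.8 m ≈ 29.5 m ✓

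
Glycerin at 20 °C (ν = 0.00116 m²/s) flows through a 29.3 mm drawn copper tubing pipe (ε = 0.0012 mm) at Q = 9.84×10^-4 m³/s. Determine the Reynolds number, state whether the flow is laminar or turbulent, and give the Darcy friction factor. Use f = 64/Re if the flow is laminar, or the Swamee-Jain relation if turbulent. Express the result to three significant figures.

V = 4Q/(πD²) = 1.459 m/s
Re = VD/ν = 1.459·0.0293/0.00116 = 36.9
Re < 2300 → laminar → f = 64/Re = 1.736

Re ≈ 36.9; laminar; f = 64/Re ≈ 1.74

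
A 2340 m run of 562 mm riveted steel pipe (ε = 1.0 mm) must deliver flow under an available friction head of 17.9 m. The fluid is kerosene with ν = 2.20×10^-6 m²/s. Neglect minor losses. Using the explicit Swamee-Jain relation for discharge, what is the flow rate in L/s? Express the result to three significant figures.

Swamee-Jain (Type II): Q = -0.965·√(gD⁵h_f/L)·ln[ε/(3.7D) + √(3.17ν²L/(gD³h_f))]
√(gD⁵h_f/L) = √(9.81·0.562⁵·17.9/2340) = 0.06486
ε/(3.7D) = 4.81×10^-4; √(3.17ν²L/(gD³h_f)) = 3.39×10^-5
Q = -0.965·0.06486·ln(5.148×10^-4) = 0.4739 m³/s
Check: V = 1.91 m/s, Re = 4.88×10^5, f = 0.02323, h_f = 18.0 m ≈ 17.9 m ✓

Q ≈ 474 L/s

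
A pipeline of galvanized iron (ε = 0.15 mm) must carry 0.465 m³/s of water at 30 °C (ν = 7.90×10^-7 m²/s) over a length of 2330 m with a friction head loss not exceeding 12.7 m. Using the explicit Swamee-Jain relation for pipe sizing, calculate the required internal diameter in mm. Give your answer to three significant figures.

D ≈ 558 mm

Swamee-Jain (Type III): D = 0.66·[ε^1.25·(LQ²/(gh_f))^4.75 + ν·Q^9.4·(L/(gh_f))^5.2]^0.04
LQ²/(gh_f) = 4.044; L/(gh_f) = 18.70
Term 1 = ε^1.25·(…)^4.75 = 0.0127; Term 2 = ν·Q^9.4·(…)^5.2 = 0.00243
D = 0.66·(0.0127 + 0.00243)^0.04 = 0.5581 m = 558 mm
Check: V = 1.90 m/s, Re = 1.34×10^6, f = 0.01528, h_f = 11.8 m ≈ 12.7 m ✓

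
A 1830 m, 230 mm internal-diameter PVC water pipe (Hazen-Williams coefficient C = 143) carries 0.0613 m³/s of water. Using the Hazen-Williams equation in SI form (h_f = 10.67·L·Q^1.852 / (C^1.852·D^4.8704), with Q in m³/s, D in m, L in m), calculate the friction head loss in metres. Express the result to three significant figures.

h_f ≈ 14.5 m

h_f = 10.67·1830·0.0613^1.852 / (143^1.852·0.230^4.8704) = 14.52 m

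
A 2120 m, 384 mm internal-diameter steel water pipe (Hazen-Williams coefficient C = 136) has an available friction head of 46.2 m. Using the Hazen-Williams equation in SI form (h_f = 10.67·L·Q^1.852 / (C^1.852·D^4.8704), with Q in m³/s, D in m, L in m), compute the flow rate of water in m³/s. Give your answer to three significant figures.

Q ≈ 0.387 m³/s

Rearranging: Q = [h_f·C^1.852·D^4.8704 / (10.67·L)]^(1/1.852)
Q = [46.2·136^1.852·0.384^4.8704 / (10.67·2120)]^0.540 = 0.3873 m³/s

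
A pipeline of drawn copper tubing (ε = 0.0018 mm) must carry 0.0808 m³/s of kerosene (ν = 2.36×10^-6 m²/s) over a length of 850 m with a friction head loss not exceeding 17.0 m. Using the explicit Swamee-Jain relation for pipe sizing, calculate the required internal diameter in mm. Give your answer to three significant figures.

Swamee-Jain (Type III): D = 0.66·[ε^1.25·(LQ²/(gh_f))^4.75 + ν·Q^9.4·(L/(gh_f))^5.2]^0.04
LQ²/(gh_f) = 0.03328; L/(gh_f) = 5.097
Term 1 = ε^1.25·(…)^4.75 = 6.30×10^-15; Term 2 = ν·Q^9.4·(…)^5.2 = 6.03×10^-13
D = 0.66·(6.30×10^-15 + 6.03×10^-13)^0.04 = 0.2143 m = 214 mm
Check: V = 2.24 m/s, Re = 2.03×10^5, f = 0.01556, h_f = 15.8 m ≈ 17.0 m ✓

D ≈ 214 mm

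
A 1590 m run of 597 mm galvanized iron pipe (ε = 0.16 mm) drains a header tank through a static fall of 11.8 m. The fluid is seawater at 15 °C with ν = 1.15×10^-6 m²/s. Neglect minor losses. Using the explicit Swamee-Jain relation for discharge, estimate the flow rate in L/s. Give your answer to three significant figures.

Swamee-Jain (Type II): Q = -0.965·√(gD⁵h_f/L)·ln[ε/(3.7D) + √(3.17ν²L/(gD³h_f))]
√(gD⁵h_f/L) = √(9.81·0.597⁵·11.8/1590) = 0.07430
ε/(3.7D) = 7.24×10^-5; √(3.17ν²L/(gD³h_f)) = 1.65×10^-5
Q = -0.965·0.07430·ln(8.889×10^-5) = 0.6689 m³/s
Check: V = 2.39 m/s, Re = 1.24×10^6, f = 0.01532, h_f = 11.9 m ≈ 11.8 m ✓

Q ≈ 669 L/s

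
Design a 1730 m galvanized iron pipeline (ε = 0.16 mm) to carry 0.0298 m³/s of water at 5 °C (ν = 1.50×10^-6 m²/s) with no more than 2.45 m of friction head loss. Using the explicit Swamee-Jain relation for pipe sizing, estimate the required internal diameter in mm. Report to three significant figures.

Swamee-Jain (Type III): D = 0.66·[ε^1.25·(LQ²/(gh_f))^4.75 + ν·Q^9.4·(L/(gh_f))^5.2]^0.04
LQ²/(gh_f) = 0.06392; L/(gh_f) = 71.98
Term 1 = ε^1.25·(…)^4.75 = 3.82×10^-11; Term 2 = ν·Q^9.4·(…)^5.2 = 3.10×10^-11
D = 0.66·(3.82×10^-11 + 3.10×10^-11)^0.04 = 0.2589 m = 259 mm
Check: V = 0.566 m/s, Re = 9.77×10^4, f = 0.02097, h_f = 2.29 m ≈ 2.45 m ✓

D ≈ 259 mm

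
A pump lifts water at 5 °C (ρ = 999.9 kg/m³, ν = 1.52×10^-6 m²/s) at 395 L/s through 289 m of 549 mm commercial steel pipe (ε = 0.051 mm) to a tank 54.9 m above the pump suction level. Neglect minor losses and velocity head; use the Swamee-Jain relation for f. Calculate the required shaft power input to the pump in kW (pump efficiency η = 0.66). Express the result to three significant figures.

P_shaft ≈ 328 kW

V = 4Q/(πD²) = 1.669 m/s; Re = 6.03×10^5; ε/D = 9.29×10^-5; f = 0.01408
h_f = f(L/D)V²/2g = 1.052 m
Total head H = z + h_f = 54.9 + 1.052 = 55.95 m
P_hyd = ρgQH = 999.9·9.81·0.395·55.95 = 216.8 kW
P_shaft = P_hyd/η = 216.8/0.66 = 328.5 kW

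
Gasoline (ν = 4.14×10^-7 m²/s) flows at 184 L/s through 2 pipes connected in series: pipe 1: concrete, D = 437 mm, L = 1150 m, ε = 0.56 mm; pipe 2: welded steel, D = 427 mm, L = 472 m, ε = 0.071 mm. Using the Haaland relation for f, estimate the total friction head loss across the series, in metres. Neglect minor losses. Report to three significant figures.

Pipe 1: V = 1.227 m/s, Re = 1.29×10^6, ε/D = 0.00128, f = 0.02109, h_1 = f(L/D)V²/2g = 4.257 m
Pipe 2: V = 1.285 m/s, Re = 1.33×10^6, ε/D = 1.66×10^-4, f = 0.01400, h_2 = f(L/D)V²/2g = 1.302 m
Series → Q common, losses add: H = Σh = 5.559 m

H ≈ 5.56 m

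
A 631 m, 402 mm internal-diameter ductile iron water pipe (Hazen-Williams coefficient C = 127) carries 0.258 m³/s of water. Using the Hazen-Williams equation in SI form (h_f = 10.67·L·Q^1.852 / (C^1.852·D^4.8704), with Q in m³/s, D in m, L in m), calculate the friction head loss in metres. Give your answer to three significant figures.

h_f ≈ 5.89 m

h_f = 10.67·631·0.258^1.852 / (127^1.852·0.402^4.8704) = 5.886 m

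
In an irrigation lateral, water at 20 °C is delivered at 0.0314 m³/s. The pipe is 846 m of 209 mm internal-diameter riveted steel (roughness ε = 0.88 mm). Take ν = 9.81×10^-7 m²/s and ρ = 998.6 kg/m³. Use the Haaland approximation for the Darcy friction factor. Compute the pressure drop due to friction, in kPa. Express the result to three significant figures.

Δp ≈ 49.8 kPa

V = 4Q/(πD²) = 4·0.0314/(π·0.209²) = 0.9153 m/s
Re = VD/ν = 0.9153·0.209/9.81×10^-7 = 1.95×10^5 → turbulent
ε/D = 0.88/209 = 0.00421
Haaland: f = 0.02940
h_f = f(L/D)V²/(2g) = 0.02940·(846/0.209)·0.9153²/(2·9.81) = 5.081 m
Δp = ρg·h_f = 998.6·9.81·5.081 = 49.78 kPa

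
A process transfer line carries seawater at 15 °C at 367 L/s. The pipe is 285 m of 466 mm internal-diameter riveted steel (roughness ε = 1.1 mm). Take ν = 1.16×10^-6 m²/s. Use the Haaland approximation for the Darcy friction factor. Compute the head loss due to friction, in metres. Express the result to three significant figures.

V = 4Q/(πD²) = 4·0.367/(π·0.466²) = 2.152 m/s
Re = VD/ν = 2.152·0.466/1.16×10^-6 = 8.64×10^5 → turbulent
ε/D = 1.1/466 = 0.00236
Haaland: f = 0.02470
h_f = f(L/D)V²/(2g) = 0.02470·(285/0.466)·2.152²/(2·9.81) = 3.566 m

h_f ≈ 3.57 m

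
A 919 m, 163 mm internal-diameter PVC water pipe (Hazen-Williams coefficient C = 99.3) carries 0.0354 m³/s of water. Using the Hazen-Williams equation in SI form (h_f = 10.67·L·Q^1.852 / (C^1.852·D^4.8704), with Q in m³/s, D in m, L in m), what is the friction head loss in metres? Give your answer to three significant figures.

h_f ≈ 27.7 m

h_f = 10.67·919·0.0354^1.852 / (99.3^1.852·0.163^4.8704) = 27.72 m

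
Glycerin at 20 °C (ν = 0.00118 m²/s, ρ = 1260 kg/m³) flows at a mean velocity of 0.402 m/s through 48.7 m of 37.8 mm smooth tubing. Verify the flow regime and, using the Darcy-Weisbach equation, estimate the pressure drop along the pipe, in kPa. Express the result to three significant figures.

Re = VD/ν = 0.402·0.03780/0.00118 = 12.9 → laminar (Re < 2300)
f = 64/Re = 4.970
h_f = f(L/D)V²/(2g) = 4.970·(48.7/0.03780)·0.402²/(2·9.81) = 52.74 m
Δp = ρg·h_f = 1260·9.81·52.74 = 651.9 kPa

Δp ≈ 652 kPa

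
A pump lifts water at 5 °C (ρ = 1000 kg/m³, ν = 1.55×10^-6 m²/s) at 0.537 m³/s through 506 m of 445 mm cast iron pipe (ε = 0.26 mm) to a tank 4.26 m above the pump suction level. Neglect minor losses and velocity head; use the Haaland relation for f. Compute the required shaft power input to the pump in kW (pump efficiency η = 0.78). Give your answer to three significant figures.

V = 4Q/(πD²) = 3.453 m/s; Re = 9.91×10^5; ε/D = 5.84×10^-4; f = 0.01773
h_f = f(L/D)V²/2g = 12.25 m
Total head H = z + h_f = 4.26 + 12.25 = 16.51 m
P_hyd = ρgQH = 1000·9.81·0.537·16.51 = 86.97 kW
P_shaft = P_hyd/η = 86.97/0.78 = 111.5 kW

P_shaft ≈ 112 kW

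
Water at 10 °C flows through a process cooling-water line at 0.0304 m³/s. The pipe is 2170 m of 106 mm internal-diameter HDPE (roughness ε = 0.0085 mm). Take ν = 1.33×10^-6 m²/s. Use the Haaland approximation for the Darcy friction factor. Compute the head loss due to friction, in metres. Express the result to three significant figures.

V = 4Q/(πD²) = 4·0.0304/(π·0.106²) = 3.445 m/s
Re = VD/ν = 3.445·0.106/1.33×10^-6 = 2.75×10^5 → turbulent
ε/D = 0.0085/106 = 8.02×10^-5
Haaland: f = 0.01526
h_f = f(L/D)V²/(2g) = 0.01526·(2170/0.106)·3.445²/(2·9.81) = 188.9 m

h_f ≈ 189 m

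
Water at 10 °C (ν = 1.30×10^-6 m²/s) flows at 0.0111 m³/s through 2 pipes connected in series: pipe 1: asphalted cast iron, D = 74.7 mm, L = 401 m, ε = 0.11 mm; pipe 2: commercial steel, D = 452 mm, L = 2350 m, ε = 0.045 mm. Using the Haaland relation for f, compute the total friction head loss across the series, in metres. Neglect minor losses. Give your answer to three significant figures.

H ≈ 40.3 m

Pipe 1: V = 2.533 m/s, Re = 1.46×10^5, ε/D = 0.00147, f = 0.02296, h_1 = f(L/D)V²/2g = 40.30 m
Pipe 2: V = 0.06918 m/s, Re = 2.41×10^4, ε/D = 9.96×10^-5, f = 0.02477, h_2 = f(L/D)V²/2g = 0.03141 m
Series → Q common, losses add: H = Σh = 40.33 m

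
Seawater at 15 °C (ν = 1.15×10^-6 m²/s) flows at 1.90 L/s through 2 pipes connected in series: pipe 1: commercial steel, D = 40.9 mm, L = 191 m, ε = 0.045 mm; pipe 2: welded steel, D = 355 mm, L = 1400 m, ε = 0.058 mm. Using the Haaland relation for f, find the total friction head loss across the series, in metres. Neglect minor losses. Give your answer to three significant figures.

H ≈ 11.9 m

Pipe 1: V = 1.446 m/s, Re = 5.14×10^4, ε/D = 0.00110, f = 0.02392, h_1 = f(L/D)V²/2g = 11.91 m
Pipe 2: V = 0.01920 m/s, Re = 5930, ε/D = 1.63×10^-4, f = 0.03599, h_2 = f(L/D)V²/2g = 0.002666 m
Series → Q common, losses add: H = Σh = 11.91 m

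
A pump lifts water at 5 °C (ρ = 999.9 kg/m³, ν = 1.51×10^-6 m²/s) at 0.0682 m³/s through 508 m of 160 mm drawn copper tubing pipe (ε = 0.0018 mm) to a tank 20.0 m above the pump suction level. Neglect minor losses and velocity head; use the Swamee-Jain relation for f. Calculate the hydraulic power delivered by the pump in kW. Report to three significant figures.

V = 4Q/(πD²) = 3.392 m/s; Re = 3.59×10^5; ε/D = 1.12×10^-5; f = 0.01405
h_f = f(L/D)V²/2g = 26.15 m
Total head H = z + h_f = 20.0 + 26.15 = 46.15 m
P_hyd = ρgQH = 999.9·9.81·0.0682·46.15 = 30.88 kW

P_hyd ≈ 30.9 kW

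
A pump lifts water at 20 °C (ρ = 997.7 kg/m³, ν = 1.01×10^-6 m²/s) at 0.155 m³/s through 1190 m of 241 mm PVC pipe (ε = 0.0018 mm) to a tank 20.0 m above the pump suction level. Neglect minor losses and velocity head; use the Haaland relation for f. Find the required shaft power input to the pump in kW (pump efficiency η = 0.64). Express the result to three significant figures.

V = 4Q/(πD²) = 3.398 m/s; Re = 8.11×10^5; ε/D = 7.47×10^-6; f = 0.01212
h_f = f(L/D)V²/2g = 35.22 m
Total head H = z + h_f = 20.0 + 35.22 = 55.22 m
P_hyd = ρgQH = 997.7·9.81·0.155·55.22 = 83.77 kW
P_shaft = P_hyd/η = 83.77/0.64 = 130.9 kW

P_shaft ≈ 131 kW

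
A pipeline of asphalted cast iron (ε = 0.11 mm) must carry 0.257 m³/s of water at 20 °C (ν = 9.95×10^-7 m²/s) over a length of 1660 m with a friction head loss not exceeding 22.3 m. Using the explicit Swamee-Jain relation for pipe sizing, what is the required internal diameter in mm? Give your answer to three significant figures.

D ≈ 370 mm

Swamee-Jain (Type III): D = 0.66·[ε^1.25·(LQ²/(gh_f))^4.75 + ν·Q^9.4·(L/(gh_f))^5.2]^0.04
LQ²/(gh_f) = 0.5012; L/(gh_f) = 7.588
Term 1 = ε^1.25·(…)^4.75 = 4.23×10^-7; Term 2 = ν·Q^9.4·(…)^5.2 = 1.07×10^-7
D = 0.66·(4.23×10^-7 + 1.07×10^-7)^0.04 = 0.3703 m = 370 mm
Check: V = 2.39 m/s, Re = 8.88×10^5, f = 0.01582, h_f = 20.6 m ≈ 22.3 m ✓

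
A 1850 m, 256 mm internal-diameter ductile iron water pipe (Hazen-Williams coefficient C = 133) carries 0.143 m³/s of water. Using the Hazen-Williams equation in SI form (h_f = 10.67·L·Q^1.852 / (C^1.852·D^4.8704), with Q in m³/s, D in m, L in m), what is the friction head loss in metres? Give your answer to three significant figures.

h_f = 10.67·1850·0.143^1.852 / (133^1.852·0.256^4.8704) = 47.84 m

h_f ≈ 47.8 m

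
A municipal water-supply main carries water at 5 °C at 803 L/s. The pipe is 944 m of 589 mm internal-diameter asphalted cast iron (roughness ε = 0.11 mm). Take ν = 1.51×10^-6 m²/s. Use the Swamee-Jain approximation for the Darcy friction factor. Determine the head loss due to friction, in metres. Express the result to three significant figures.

V = 4Q/(πD²) = 4·0.803/(π·0.589²) = 2.947 m/s
Re = VD/ν = 2.947·0.589/1.51×10^-6 = 1.15×10^6 → turbulent
ε/D = 0.11/589 = 1.87×10^-4
Swamee-Jain: f = 0.01451
h_f = f(L/D)V²/(2g) = 0.01451·(944/0.589)·2.947²/(2·9.81) = 10.29 m

h_f ≈ 10.3 m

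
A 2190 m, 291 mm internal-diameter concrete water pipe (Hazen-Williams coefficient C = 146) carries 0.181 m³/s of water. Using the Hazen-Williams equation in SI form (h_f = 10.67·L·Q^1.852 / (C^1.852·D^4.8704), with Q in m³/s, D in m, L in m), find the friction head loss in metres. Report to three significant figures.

h_f = 10.67·2190·0.181^1.852 / (146^1.852·0.291^4.8704) = 39.49 m

h_f ≈ 39.5 m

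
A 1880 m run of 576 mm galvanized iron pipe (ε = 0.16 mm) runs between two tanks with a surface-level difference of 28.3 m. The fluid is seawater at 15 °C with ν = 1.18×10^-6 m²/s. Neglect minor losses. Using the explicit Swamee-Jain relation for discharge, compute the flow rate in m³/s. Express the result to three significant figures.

Q ≈ 0.872 m³/s

Swamee-Jain (Type II): Q = -0.965·√(gD⁵h_f/L)·ln[ε/(3.7D) + √(3.17ν²L/(gD³h_f))]
√(gD⁵h_f/L) = √(9.81·0.576⁵·28.3/1880) = 0.09676
ε/(3.7D) = 7.51×10^-5; √(3.17ν²L/(gD³h_f)) = 1.25×10^-5
Q = -0.965·0.09676·ln(8.758×10^-5) = 0.8724 m³/s
Check: V = 3.35 m/s, Re = 1.63×10^6, f = 0.01526, h_f = 28.5 m ≈ 28.3 m ✓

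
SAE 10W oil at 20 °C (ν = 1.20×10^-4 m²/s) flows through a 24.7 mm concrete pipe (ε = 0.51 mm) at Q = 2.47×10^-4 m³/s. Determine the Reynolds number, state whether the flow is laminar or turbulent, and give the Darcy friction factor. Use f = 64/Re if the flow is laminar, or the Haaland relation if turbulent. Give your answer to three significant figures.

V = 4Q/(πD²) = 0.5155 m/s
Re = VD/ν = 0.5155·0.0247/1.20×10^-4 = 106
Re < 2300 → laminar → f = 64/Re = 0.6032

Re ≈ 106; laminar; f = 64/Re ≈ 0.603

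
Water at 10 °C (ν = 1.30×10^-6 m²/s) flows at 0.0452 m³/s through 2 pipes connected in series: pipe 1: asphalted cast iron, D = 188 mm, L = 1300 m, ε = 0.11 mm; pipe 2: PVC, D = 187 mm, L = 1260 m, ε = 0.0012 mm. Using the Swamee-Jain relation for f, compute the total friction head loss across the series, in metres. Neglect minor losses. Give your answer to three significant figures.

Pipe 1: V = 1.628 m/s, Re = 2.35×10^5, ε/D = 5.85×10^-4, f = 0.01912, h_1 = f(L/D)V²/2g = 17.87 m
Pipe 2: V = 1.646 m/s, Re = 2.37×10^5, ε/D = 6.42×10^-6, f = 0.01510, h_2 = f(L/D)V²/2g = 14.05 m
Series → Q common, losses add: H = Σh = 31.91 m

H ≈ 31.9 m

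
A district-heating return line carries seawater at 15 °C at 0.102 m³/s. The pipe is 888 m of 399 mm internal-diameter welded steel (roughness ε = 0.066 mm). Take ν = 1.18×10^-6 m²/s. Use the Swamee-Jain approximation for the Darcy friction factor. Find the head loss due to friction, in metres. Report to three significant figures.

V = 4Q/(πD²) = 4·0.102/(π·0.399²) = 0.8158 m/s
Re = VD/ν = 0.8158·0.399/1.18×10^-6 = 2.76×10^5 → turbulent
ε/D = 0.066/399 = 1.65×10^-4
Swamee-Jain: f = 0.01619
h_f = f(L/D)V²/(2g) = 0.01619·(888/0.399)·0.8158²/(2·9.81) = 1.222 m

h_f ≈ 1.22 m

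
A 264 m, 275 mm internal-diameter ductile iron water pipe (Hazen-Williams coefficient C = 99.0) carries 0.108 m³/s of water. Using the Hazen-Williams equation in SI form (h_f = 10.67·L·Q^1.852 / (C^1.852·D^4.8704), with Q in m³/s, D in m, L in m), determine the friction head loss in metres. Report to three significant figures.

h_f ≈ 4.95 m

h_f = 10.67·264·0.108^1.852 / (99.0^1.852·0.275^4.8704) = 4.948 m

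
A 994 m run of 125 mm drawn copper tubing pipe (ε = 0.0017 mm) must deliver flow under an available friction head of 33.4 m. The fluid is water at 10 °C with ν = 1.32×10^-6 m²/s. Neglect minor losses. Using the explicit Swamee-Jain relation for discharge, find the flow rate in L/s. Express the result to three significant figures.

Q ≈ 28.3 L/s

Swamee-Jain (Type II): Q = -0.965·√(gD⁵h_f/L)·ln[ε/(3.7D) + √(3.17ν²L/(gD³h_f))]
√(gD⁵h_f/L) = √(9.81·0.125⁵·33.4/994) = 0.003172
ε/(3.7D) = 3.68×10^-6; √(3.17ν²L/(gD³h_f)) = 9.26×10^-5
Q = -0.965·0.003172·ln(9.630×10^-5) = 0.02831 m³/s
Check: V = 2.31 m/s, Re = 2.18×10^5, f = 0.01540, h_f = 33.2 m ≈ 33.4 m ✓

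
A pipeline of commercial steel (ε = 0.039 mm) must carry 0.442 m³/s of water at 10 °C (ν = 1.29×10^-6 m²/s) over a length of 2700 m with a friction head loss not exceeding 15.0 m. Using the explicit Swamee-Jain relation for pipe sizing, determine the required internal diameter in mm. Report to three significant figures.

Swamee-Jain (Type III): D = 0.66·[ε^1.25·(LQ²/(gh_f))^4.75 + ν·Q^9.4·(L/(gh_f))^5.2]^0.04
LQ²/(gh_f) = 3.585; L/(gh_f) = 18.35
Term 1 = ε^1.25·(…)^4.75 = 0.00133; Term 2 = ν·Q^9.4·(…)^5.2 = 0.00223
D = 0.66·(0.00133 + 0.00223)^0.04 = 0.5267 m = 527 mm
Check: V = 2.03 m/s, Re = 8.28×10^5, f = 0.01335, h_f = 14.4 m ≈ 15.0 m ✓

D ≈ 527 mm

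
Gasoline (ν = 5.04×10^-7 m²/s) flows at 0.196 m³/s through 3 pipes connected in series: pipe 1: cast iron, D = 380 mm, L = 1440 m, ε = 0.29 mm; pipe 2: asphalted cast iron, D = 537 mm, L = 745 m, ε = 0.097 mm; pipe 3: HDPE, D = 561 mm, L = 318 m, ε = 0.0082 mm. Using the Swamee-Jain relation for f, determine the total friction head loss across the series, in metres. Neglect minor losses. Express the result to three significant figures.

H ≈ 11.8 m

Pipe 1: V = 1.728 m/s, Re = 1.30×10^6, ε/D = 7.63×10^-4, f = 0.01877, h_1 = f(L/D)V²/2g = 10.83 m
Pipe 2: V = 0.8654 m/s, Re = 9.22×10^5, ε/D = 1.81×10^-4, f = 0.01463, h_2 = f(L/D)V²/2g = 0.7746 m
Pipe 3: V = 0.7929 m/s, Re = 8.83×10^5, ε/D = 1.46×10^-5, f = 0.01218, h_3 = f(L/D)V²/2g = 0.2213 m
Series → Q common, losses add: H = Σh = 11.83 m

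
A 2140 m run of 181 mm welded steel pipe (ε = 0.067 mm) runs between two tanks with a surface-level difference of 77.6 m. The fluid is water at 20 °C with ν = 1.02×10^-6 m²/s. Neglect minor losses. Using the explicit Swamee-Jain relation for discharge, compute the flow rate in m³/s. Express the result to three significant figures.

Swamee-Jain (Type II): Q = -0.965·√(gD⁵h_f/L)·ln[ε/(3.7D) + √(3.17ν²L/(gD³h_f))]
√(gD⁵h_f/L) = √(9.81·0.181⁵·77.6/2140) = 0.008313
ε/(3.7D) = 1.00×10^-4; √(3.17ν²L/(gD³h_f)) = 3.95×10^-5
Q = -0.965·0.008313·ln(1.396×10^-4) = 0.07121 m³/s
Check: V = 2.77 m/s, Re = 4.91×10^5, f = 0.01692, h_f = 78.1 m ≈ 77.6 m ✓

Q ≈ 0.0712 m³/s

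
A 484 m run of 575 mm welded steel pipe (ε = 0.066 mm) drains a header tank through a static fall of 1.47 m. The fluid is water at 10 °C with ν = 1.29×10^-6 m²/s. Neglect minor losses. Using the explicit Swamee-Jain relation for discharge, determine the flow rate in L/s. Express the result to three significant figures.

Q ≈ 405 L/s

Swamee-Jain (Type II): Q = -0.965·√(gD⁵h_f/L)·ln[ε/(3.7D) + √(3.17ν²L/(gD³h_f))]
√(gD⁵h_f/L) = √(9.81·0.575⁵·1.47/484) = 0.04328
ε/(3.7D) = 3.10×10^-5; √(3.17ν²L/(gD³h_f)) = 3.05×10^-5
Q = -0.965·0.04328·ln(6.154×10^-5) = 0.4049 m³/s
Check: V = 1.56 m/s, Re = 6.95×10^5, f = 0.01416, h_f = 1.48 m ≈ 1.47 m ✓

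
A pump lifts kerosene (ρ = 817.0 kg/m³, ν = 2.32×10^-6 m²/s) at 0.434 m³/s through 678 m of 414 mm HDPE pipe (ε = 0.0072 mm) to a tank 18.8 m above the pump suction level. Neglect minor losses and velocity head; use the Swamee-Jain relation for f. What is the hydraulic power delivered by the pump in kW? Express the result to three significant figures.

V = 4Q/(πD²) = 3.224 m/s; Re = 5.75×10^5; ε/D = 1.74×10^-5; f = 0.01307
h_f = f(L/D)V²/2g = 11.34 m
Total head H = z + h_f = 18.8 + 11.34 = 30.14 m
P_hyd = ρgQH = 817.0·9.81·0.434·30.14 = 104.8 kW

P_hyd ≈ 105 kW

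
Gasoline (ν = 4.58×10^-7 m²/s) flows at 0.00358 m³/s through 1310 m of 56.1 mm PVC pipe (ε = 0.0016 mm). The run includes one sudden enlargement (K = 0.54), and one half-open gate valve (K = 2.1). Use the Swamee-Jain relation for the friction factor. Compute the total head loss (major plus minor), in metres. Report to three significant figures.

H_L ≈ 40.6 m

V = 4Q/(πD²) = 1.448 m/s; V²/2g = 0.1069 m
Re = 1.77×10^5, ε/D = 2.85×10^-5 → f = 0.01614 (Swamee-Jain)
Major: h_f = f(L/D)·V²/2g = 0.01614·23351·0.1069 = 40.30 m
Minor: ΣK = 2.64; h_m = ΣK·V²/2g = 0.2823 m
Total H_L = 40.30 + 0.2823 = 40.58 m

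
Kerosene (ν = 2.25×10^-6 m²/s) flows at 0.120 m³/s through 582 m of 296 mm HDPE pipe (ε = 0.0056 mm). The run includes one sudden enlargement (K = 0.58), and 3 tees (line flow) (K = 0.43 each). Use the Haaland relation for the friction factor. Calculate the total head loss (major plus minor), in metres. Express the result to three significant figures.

H_L ≈ 4.93 m

V = 4Q/(πD²) = 1.744 m/s; V²/2g = 0.1550 m
Re = 2.29×10^5, ε/D = 1.89×10^-5 → f = 0.01522 (Haaland)
Major: h_f = f(L/D)·V²/2g = 0.01522·1966·0.1550 = 4.639 m
Minor: ΣK = 1.87; h_m = ΣK·V²/2g = 0.2898 m
Total H_L = 4.639 + 0.2898 = 4.929 m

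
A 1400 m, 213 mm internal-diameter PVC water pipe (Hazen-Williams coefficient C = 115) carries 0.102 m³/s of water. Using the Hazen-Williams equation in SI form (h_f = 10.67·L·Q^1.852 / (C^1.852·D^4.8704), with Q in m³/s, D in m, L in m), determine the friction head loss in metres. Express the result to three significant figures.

h_f = 10.67·1400·0.102^1.852 / (115^1.852·0.213^4.8704) = 62.07 m

h_f ≈ 62.1 m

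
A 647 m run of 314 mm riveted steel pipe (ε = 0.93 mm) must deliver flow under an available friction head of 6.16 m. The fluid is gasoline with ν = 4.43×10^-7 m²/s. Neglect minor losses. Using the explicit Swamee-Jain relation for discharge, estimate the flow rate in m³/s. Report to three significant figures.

Swamee-Jain (Type II): Q = -0.965·√(gD⁵h_f/L)·ln[ε/(3.7D) + √(3.17ν²L/(gD³h_f))]
√(gD⁵h_f/L) = √(9.81·0.314⁵·6.16/647) = 0.01688
ε/(3.7D) = 8.00×10^-4; √(3.17ν²L/(gD³h_f)) = 1.47×10^-5
Q = -0.965·0.01688·ln(8.151×10^-4) = 0.1159 m³/s
Check: V = 1.50 m/s, Re = 1.06×10^6, f = 0.02627, h_f = 6.18 m ≈ 6.16 m ✓

Q ≈ 0.116 m³/s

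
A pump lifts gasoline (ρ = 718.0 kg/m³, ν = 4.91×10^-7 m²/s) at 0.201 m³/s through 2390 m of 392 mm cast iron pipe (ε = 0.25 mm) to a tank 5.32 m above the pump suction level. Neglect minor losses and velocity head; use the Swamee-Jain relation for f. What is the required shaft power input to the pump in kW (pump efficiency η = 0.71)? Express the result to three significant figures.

P_shaft ≈ 41.6 kW

V = 4Q/(πD²) = 1.665 m/s; Re = 1.33×10^6; ε/D = 6.38×10^-4; f = 0.01805
h_f = f(L/D)V²/2g = 15.56 m
Total head H = z + h_f = 5.32 + 15.56 = 20.88 m
P_hyd = ρgQH = 718.0·9.81·0.201·20.88 = 29.56 kW
P_shaft = P_hyd/η = 29.56/0.71 = 41.64 kW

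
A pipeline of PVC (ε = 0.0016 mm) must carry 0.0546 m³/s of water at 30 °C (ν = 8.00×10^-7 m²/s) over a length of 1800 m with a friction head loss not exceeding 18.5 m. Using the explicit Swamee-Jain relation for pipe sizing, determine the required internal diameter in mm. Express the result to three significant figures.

D ≈ 203 mm

Swamee-Jain (Type III): D = 0.66·[ε^1.25·(LQ²/(gh_f))^4.75 + ν·Q^9.4·(L/(gh_f))^5.2]^0.04
LQ²/(gh_f) = 0.02957; L/(gh_f) = 9.918
Term 1 = ε^1.25·(…)^4.75 = 3.10×10^-15; Term 2 = ν·Q^9.4·(…)^5.2 = 1.64×10^-13
D = 0.66·(3.10×10^-15 + 1.64×10^-13)^0.04 = 0.2034 m = 203 mm
Check: V = 1.68 m/s, Re = 4.27×10^5, f = 0.01358, h_f = 17.3 m ≈ 18.5 m ✓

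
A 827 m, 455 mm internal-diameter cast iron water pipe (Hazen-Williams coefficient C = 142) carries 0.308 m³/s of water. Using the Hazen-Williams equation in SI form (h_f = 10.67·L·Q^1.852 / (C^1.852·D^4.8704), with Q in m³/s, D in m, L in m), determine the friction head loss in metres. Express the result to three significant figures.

h_f = 10.67·827·0.308^1.852 / (142^1.852·0.455^4.8704) = 4.765 m

h_f ≈ 4.76 m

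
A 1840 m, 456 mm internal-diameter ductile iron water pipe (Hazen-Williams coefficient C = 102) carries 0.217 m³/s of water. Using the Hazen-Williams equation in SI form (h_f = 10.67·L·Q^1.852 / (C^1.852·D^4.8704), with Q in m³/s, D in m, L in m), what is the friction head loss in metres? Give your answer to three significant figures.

h_f = 10.67·1840·0.217^1.852 / (102^1.852·0.456^4.8704) = 10.12 m

h_f ≈ 10.1 m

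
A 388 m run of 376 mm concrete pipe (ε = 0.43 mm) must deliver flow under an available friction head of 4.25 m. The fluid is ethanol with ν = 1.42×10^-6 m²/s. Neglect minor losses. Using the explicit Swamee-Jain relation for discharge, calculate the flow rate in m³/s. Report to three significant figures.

Q ≈ 0.219 m³/s

Swamee-Jain (Type II): Q = -0.965·√(gD⁵h_f/L)·ln[ε/(3.7D) + √(3.17ν²L/(gD³h_f))]
√(gD⁵h_f/L) = √(9.81·0.376⁵·4.25/388) = 0.02842
ε/(3.7D) = 3.09×10^-4; √(3.17ν²L/(gD³h_f)) = 3.35×10^-5
Q = -0.965·0.02842·ln(3.425×10^-4) = 0.2188 m³/s
Check: V = 1.97 m/s, Re = 5.22×10^5, f = 0.02093, h_f = 4.28 m ≈ 4.25 m ✓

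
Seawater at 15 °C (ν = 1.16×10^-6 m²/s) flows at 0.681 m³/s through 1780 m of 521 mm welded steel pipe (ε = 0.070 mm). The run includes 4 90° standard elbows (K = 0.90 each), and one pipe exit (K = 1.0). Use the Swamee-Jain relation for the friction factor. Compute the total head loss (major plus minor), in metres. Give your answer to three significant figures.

V = 4Q/(πD²) = 3.194 m/s; V²/2g = 0.5201 m
Re = 1.43×10^6, ε/D = 1.34×10^-4 → f = 0.01367 (Swamee-Jain)
Major: h_f = f(L/D)·V²/2g = 0.01367·3417·0.5201 = 24.28 m
Minor: ΣK = 4.60; h_m = ΣK·V²/2g = 2.392 m
Total H_L = 24.28 + 2.392 = 26.67 m

H_L ≈ 26.7 m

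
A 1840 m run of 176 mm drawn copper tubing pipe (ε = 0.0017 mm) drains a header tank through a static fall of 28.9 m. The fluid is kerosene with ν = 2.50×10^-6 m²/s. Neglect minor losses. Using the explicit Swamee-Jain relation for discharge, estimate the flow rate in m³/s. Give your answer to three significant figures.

Swamee-Jain (Type II): Q = -0.965·√(gD⁵h_f/L)·ln[ε/(3.7D) + √(3.17ν²L/(gD³h_f))]
√(gD⁵h_f/L) = √(9.81·0.176⁵·28.9/1840) = 0.005101
ε/(3.7D) = 2.61×10^-6; √(3.17ν²L/(gD³h_f)) = 1.54×10^-4
Q = -0.965·0.005101·ln(1.562×10^-4) = 0.04314 m³/s
Check: V = 1.77 m/s, Re = 1.25×10^5, f = 0.01713, h_f = 28.7 m ≈ 28.9 m ✓

Q ≈ 0.0431 m³/s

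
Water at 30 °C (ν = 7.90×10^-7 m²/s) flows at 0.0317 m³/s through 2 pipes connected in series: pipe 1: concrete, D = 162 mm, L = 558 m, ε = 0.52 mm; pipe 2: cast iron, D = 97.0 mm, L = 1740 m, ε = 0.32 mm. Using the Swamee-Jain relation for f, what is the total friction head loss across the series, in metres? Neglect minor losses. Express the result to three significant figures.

H ≈ 469 m

Pipe 1: V = 1.538 m/s, Re = 3.15×10^5, ε/D = 0.00321, f = 0.02722, h_1 = f(L/D)V²/2g = 11.30 m
Pipe 2: V = 4.290 m/s, Re = 5.27×10^5, ε/D = 0.00330, f = 0.02722, h_2 = f(L/D)V²/2g = 458.0 m
Series → Q common, losses add: H = Σh = 469.3 m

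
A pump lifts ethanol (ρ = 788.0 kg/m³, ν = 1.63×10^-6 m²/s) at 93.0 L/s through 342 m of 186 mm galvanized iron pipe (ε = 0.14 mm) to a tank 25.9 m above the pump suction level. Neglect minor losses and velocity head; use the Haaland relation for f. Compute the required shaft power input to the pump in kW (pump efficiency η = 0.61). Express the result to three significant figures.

P_shaft ≈ 55.3 kW

V = 4Q/(πD²) = 3.423 m/s; Re = 3.91×10^5; ε/D = 7.53×10^-4; f = 0.01919
h_f = f(L/D)V²/2g = 21.06 m
Total head H = z + h_f = 25.9 + 21.06 = 46.96 m
P_hyd = ρgQH = 788.0·9.81·0.0930·46.96 = 33.76 kW
P_shaft = P_hyd/η = 33.76/0.61 = 55.35 kW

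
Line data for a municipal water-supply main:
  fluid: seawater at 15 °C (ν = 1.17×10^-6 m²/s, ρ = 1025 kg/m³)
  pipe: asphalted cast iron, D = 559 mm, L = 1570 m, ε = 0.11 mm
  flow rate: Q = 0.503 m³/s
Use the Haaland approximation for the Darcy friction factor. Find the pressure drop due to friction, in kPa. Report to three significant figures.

Δp ≈ 88.2 kPa

V = 4Q/(πD²) = 4·0.503/(π·0.559²) = 2.050 m/s
Re = VD/ν = 2.050·0.559/1.17×10^-6 = 9.79×10^5 → turbulent
ε/D = 0.11/559 = 1.97×10^-4
Haaland: f = 0.01458
h_f = f(L/D)V²/(2g) = 0.01458·(1570/0.559)·2.050²/(2·9.81) = 8.767 m
Δp = ρg·h_f = 1025·9.81·8.767 = 88.15 kPa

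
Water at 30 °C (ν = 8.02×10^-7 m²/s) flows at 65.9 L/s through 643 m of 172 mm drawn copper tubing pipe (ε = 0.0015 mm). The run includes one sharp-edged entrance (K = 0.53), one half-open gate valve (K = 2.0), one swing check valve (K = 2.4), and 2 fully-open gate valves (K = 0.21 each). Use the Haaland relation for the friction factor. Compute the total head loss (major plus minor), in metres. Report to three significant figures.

H_L ≈ 21.7 m

V = 4Q/(πD²) = 2.836 m/s; V²/2g = 0.4100 m
Re = 6.08×10^5, ε/D = 8.72×10^-6 → f = 0.01273 (Haaland)
Major: h_f = f(L/D)·V²/2g = 0.01273·3738·0.4100 = 19.51 m
Minor: ΣK = 5.35; h_m = ΣK·V²/2g = 2.193 m
Total H_L = 19.51 + 2.193 = 21.70 m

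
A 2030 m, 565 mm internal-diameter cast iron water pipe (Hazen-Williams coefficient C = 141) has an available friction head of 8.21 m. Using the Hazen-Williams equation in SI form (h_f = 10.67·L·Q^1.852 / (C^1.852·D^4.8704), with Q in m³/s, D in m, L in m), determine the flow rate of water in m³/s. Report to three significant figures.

Rearranging: Q = [h_f·C^1.852·D^4.8704 / (10.67·L)]^(1/1.852)
Q = [8.21·141^1.852·0.565^4.8704 / (10.67·2030)]^0.540 = 0.4465 m³/s

Q ≈ 0.446 m³/s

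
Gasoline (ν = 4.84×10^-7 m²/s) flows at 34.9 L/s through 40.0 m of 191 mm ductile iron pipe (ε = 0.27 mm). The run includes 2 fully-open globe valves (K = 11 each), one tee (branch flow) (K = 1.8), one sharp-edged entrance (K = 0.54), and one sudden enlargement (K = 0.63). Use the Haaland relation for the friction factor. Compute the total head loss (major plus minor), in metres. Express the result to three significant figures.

V = 4Q/(πD²) = 1.218 m/s; V²/2g = 0.07562 m
Re = 4.81×10^5, ε/D = 0.00141 → f = 0.02187 (Haaland)
Major: h_f = f(L/D)·V²/2g = 0.02187·209.4·0.07562 = 0.3463 m
Minor: ΣK = 25.0; h_m = ΣK·V²/2g = 1.888 m
Total H_L = 0.3463 + 1.888 = 2.235 m

H_L ≈ 2.23 m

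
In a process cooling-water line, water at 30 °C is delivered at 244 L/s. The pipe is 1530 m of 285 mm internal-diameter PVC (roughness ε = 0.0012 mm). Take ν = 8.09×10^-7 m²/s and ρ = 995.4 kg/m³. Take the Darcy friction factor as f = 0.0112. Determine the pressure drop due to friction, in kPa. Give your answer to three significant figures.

V = 4Q/(πD²) = 4·0.244/(π·0.285²) = 3.825 m/s
h_f = f(L/D)V²/(2g) = 0.01120·(1530/0.285)·3.825²/(2·9.81) = 44.83 m
Δp = ρg·h_f = 995.4·9.81·44.83 = 437.8 kPa

Δp ≈ 438 kPa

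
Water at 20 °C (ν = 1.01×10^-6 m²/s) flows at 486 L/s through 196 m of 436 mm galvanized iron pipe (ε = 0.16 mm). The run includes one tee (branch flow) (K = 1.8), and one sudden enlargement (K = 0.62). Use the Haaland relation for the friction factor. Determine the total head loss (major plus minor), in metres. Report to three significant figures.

V = 4Q/(πD²) = 3.255 m/s; V²/2g = 0.5401 m
Re = 1.41×10^6, ε/D = 3.67×10^-4 → f = 0.01603 (Haaland)
Major: h_f = f(L/D)·V²/2g = 0.01603·449.5·0.5401 = 3.891 m
Minor: ΣK = 2.42; h_m = ΣK·V²/2g = 1.307 m
Total H_L = 3.891 + 1.307 = 5.198 m

H_L ≈ 5.20 m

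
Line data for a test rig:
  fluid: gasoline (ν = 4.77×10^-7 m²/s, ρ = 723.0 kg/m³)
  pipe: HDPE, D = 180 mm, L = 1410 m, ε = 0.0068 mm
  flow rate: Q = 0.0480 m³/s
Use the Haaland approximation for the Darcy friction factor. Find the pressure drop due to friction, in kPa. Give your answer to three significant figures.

V = 4Q/(πD²) = 4·0.0480/(π·0.180²) = 1.886 m/s
Re = VD/ν = 1.886·0.180/4.77×10^-7 = 7.12×10^5 → turbulent
ε/D = 0.0068/180 = 3.78×10^-5
Haaland: f = 0.01285
h_f = f(L/D)V²/(2g) = 0.01285·(1410/0.180)·1.886²/(2·9.81) = 18.26 m
Δp = ρg·h_f = 723.0·9.81·18.26 = 129.5 kPa

Δp ≈ 129 kPa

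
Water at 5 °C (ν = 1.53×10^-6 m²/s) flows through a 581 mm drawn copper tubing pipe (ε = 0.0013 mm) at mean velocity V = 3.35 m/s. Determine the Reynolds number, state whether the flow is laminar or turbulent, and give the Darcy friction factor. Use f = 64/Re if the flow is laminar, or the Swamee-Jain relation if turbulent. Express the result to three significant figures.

Re = VD/ν = 3.350·0.581/1.53×10^-6 = 1.27×10^6
Re > 4000 → turbulent; ε/D = 2.24×10^-6
Swamee-Jain: f = 0.01122

Re ≈ 1.27×10^6; turbulent; f ≈ 0.0112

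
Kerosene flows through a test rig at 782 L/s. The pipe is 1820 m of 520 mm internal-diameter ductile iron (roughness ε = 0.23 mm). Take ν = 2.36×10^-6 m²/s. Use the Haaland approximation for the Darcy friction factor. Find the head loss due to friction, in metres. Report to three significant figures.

V = 4Q/(πD²) = 4·0.782/(π·0.520²) = 3.682 m/s
Re = VD/ν = 3.682·0.520/2.36×10^-6 = 8.11×10^5 → turbulent
ε/D = 0.23/520 = 4.42×10^-4
Haaland: f = 0.01687
h_f = f(L/D)V²/(2g) = 0.01687·(1820/0.520)·3.682²/(2·9.81) = 40.80 m

h_f ≈ 40.8 m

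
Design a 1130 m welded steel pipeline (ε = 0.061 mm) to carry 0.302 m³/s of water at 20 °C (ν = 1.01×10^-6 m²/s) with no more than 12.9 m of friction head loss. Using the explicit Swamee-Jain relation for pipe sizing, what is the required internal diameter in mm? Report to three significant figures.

D ≈ 398 mm

Swamee-Jain (Type III): D = 0.66·[ε^1.25·(LQ²/(gh_f))^4.75 + ν·Q^9.4·(L/(gh_f))^5.2]^0.04
LQ²/(gh_f) = 0.8144; L/(gh_f) = 8.929
Term 1 = ε^1.25·(…)^4.75 = 2.03×10^-6; Term 2 = ν·Q^9.4·(…)^5.2 = 1.15×10^-6
D = 0.66·(2.03×10^-6 + 1.15×10^-6)^0.04 = 0.3978 m = 398 mm
Check: V = 2.43 m/s, Re = 9.57×10^5, f = 0.01427, h_f = 12.2 m ≈ 12.9 m ✓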